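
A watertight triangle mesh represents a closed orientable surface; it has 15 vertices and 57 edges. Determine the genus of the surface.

Every face is a triangle and each edge borders two faces, so 3F = 2·57, giving F = 38.
χ = V − E + F = 15 − 57 + 38 = -4.
For a closed orientable surface χ = 2 − 2g, so g = (2 − (-4))/2 = 3.

3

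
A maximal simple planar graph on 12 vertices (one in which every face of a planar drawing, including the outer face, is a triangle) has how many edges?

30

In a plane triangulation 3F = 2E and V − E + F = 2, so E = 3V − 6 = 3·12 − 6 = 30.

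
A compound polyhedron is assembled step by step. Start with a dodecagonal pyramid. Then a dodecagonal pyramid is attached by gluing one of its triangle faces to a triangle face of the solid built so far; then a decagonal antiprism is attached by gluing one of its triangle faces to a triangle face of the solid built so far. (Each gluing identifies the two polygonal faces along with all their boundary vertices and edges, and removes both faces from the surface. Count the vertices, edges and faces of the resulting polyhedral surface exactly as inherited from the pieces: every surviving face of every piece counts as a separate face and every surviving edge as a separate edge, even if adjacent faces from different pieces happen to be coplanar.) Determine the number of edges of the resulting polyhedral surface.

82

A dodecagonal pyramid: V=13, E=24, F=13.
Attach a dodecagonal pyramid (V=13, E=24, F=13) along a 3-gon: merge 3 vertices and 3 edges, delete both glued faces → V=23, E=45, F=24.
Attach a decagonal antiprism (V=20, E=40, F=22) along a 3-gon: merge 3 vertices and 3 edges, delete both glued faces → V=40, E=82, F=44.
Check: V − E + F = 40 − 82 + 44 = 2.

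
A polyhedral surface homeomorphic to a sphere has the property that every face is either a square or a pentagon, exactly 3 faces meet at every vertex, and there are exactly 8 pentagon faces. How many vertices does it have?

Let x be the number of squares; then F = 8 + x.
Edge–face incidences: 2E = 5·8 + 4·x = 40 + 4x.
Every vertex has degree 3, so 3V = 2E.
Euler: V − E + F = 2 ⇒ (2E)/3 − E + (8 + x) = 2.
Multiply by 6: 2·(2E) − 3·(2E) + 6·(8 + x) = 12, i.e. 48 + 6x − (40 + 4x) = 12.
Collecting terms: 2x + 8 = 12, so 2x = 4, so x = 2.
Then 2E = 40 + 4·2 = 48, so E = 24, V = 2E/3 = 16, F = 8 + 2 = 10.

16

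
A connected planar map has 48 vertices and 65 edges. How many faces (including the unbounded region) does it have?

Euler's formula for a connected plane graph: V − E + F = 2, so F = 2 − 48 + 65 = 19.

19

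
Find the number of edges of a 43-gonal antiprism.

An antiprism on an n-gon has two n-gon caps and 2n triangles: V = 2·43 = 86, E = 4·43 = 172, F = 2·43 + 2 = 88.

172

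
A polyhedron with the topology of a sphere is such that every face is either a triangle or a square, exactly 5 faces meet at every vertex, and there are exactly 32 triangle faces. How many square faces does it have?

6

Let x be the number of squares; then F = 32 + x.
Edge–face incidences: 2E = 3·32 + 4·x = 96 + 4x.
Every vertex has degree 5, so 5V = 2E.
Euler: V − E + F = 2 ⇒ (2E)/5 − E + (32 + x) = 2.
Multiply by 10: 2·(2E) − 5·(2E) + 10·(32 + x) = 20, i.e. 320 + 10x − 3·(96 + 4x) = 20.
Collecting terms: −2x + 32 = 20, so −2x = −12, so x = 6.
Then 2E = 96 + 4·6 = 120, so E = 60, V = 2E/5 = 24, F = 32 + 6 = 38.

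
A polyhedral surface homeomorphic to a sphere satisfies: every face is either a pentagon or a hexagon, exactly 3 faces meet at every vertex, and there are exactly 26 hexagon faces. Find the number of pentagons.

Let x be the number of pentagons; then F = 26 + x.
Edge–face incidences: 2E = 6·26 + 5·x = 156 + 5x.
Every vertex has degree 3, so 3V = 2E.
Euler: V − E + F = 2 ⇒ (2E)/3 − E + (26 + x) = 2.
Multiply by 6: 2·(2E) − 3·(2E) + 6·(26 + x) = 12, i.e. 156 + 6x − (156 + 5x) = 12.
Collecting terms: x = 12.
Then 2E = 156 + 5·12 = 216, so E = 108, V = 2E/3 = 72, F = 26 + 12 = 38.

12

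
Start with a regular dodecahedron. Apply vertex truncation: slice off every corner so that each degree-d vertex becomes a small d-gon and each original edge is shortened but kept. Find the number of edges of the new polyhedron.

The base solid has V = 20, E = 30, F = 12.
Truncation replaces each original edge-end by a new vertex, so V′ = 2E = 60.
Each original edge survives, and each old vertex of degree d contributes d new edges; summing degrees gives Σd = 2E, so E′ = E + 2E = 3E = 90.
Each original face survives and each original vertex becomes one new face: F′ = F + V = 32.

90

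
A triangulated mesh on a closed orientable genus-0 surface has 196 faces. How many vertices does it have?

χ = 2 − 2·0 = 2, and every face is a triangle so 3F = 2E.
E = 3·196/2 = 294. Then V = 2 + E − F = 2 + 294 − 196 = 100.

100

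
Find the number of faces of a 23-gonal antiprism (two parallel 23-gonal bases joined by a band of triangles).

48

An antiprism on an n-gon has two n-gon caps and 2n triangles: V = 2·23 = 46, E = 4·23 = 92, F = 2·23 + 2 = 48.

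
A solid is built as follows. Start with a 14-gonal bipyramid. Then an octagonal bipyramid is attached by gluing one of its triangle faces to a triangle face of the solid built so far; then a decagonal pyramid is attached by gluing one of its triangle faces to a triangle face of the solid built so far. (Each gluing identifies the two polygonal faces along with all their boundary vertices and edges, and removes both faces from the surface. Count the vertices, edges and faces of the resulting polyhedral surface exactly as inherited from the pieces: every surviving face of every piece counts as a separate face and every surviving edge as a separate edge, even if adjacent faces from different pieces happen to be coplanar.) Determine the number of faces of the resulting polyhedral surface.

A 14-gonal bipyramid: V=16, E=42, F=28.
Attach an octagonal bipyramid (V=10, E=24, F=16) along a 3-gon: merge 3 vertices and 3 edges, delete both glued faces → V=23, E=63, F=42.
Attach a decagonal pyramid (V=11, E=20, F=11) along a 3-gon: merge 3 vertices and 3 edges, delete both glued faces → V=31, E=80, F=51.
Check: V − E + F = 31 − 80 + 51 = 2.

51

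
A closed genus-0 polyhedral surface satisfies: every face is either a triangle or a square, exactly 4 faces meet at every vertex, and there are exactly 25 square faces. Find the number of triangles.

8

Let x be the number of triangles; then F = 25 + x.
Edge–face incidences: 2E = 4·25 + 3·x = 100 + 3x.
Every vertex has degree 4, so 4V = 2E.
Euler: V − E + F = 2 ⇒ (2E)/4 − E + (25 + x) = 2.
Multiply by 8: 2·(2E) − 4·(2E) + 8·(25 + x) = 16, i.e. 200 + 8x − 2·(100 + 3x) = 16.
Collecting terms: 2x = 16, so x = 8.
Then 2E = 100 + 3·8 = 124, so E = 62, V = 2E/4 = 31, F = 25 + 8 = 33.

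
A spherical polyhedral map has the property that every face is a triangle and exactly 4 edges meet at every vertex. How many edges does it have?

12

Each face has 3 edges and each edge borders two faces, so 2E = 3F.
Each vertex has degree 4, so 4V = 2E and hence V = 3F/4.
Euler: V − E + F = 2 ⇒ (3F/4) − (3F/2) + F = 2.
Multiply by 8: (6 − 12 + 8)F = 16, i.e. 2F = 16.
So F = 8, E = 3·8/2 = 12, V = 3·8/4 = 6.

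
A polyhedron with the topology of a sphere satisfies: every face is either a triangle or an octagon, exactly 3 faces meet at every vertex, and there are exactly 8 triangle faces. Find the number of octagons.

6

Let x be the number of octagons; then F = 8 + x.
Edge–face incidences: 2E = 3·8 + 8·x = 24 + 8x.
Every vertex has degree 3, so 3V = 2E.
Euler: V − E + F = 2 ⇒ (2E)/3 − E + (8 + x) = 2.
Multiply by 6: 2·(2E) − 3·(2E) + 6·(8 + x) = 12, i.e. 48 + 6x − (24 + 8x) = 12.
Collecting terms: −2x + 24 = 12, so −2x = −12, so x = 6.
Then 2E = 24 + 8·6 = 72, so E = 36, V = 2E/3 = 24, F = 8 + 6 = 14.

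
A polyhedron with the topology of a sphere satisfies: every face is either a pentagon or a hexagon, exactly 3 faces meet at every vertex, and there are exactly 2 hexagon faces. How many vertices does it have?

Let x be the number of pentagons; then F = 2 + x.
Edge–face incidences: 2E = 6·2 + 5·x = 12 + 5x.
Every vertex has degree 3, so 3V = 2E.
Euler: V − E + F = 2 ⇒ (2E)/3 − E + (2 + x) = 2.
Multiply by 6: 2·(2E) − 3·(2E) + 6·(2 + x) = 12, i.e. 12 + 6x − (12 + 5x) = 12.
Collecting terms: x = 12.
Then 2E = 12 + 5·12 = 72, so E = 36, V = 2E/3 = 24, F = 2 + 12 = 14.

24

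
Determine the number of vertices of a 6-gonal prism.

A prism on an n-gon has two n-gon bases and n rectangular sides: V = 2·6 = 12, E = 3·6 = 18, F = 6 + 2 = 8.

12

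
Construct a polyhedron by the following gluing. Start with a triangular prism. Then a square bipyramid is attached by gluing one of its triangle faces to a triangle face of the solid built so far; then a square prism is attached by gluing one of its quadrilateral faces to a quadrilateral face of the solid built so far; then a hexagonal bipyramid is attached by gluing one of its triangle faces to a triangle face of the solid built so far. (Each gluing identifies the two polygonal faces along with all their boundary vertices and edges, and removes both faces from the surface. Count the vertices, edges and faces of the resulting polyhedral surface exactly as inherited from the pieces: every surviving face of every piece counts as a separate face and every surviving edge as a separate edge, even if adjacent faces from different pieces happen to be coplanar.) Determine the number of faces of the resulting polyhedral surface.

25

A triangular prism: V=6, E=9, F=5.
Attach a square bipyramid (V=6, E=12, F=8) along a 3-gon: merge 3 vertices and 3 edges, delete both glued faces → V=9, E=18, F=11.
Attach a square prism (V=8, E=12, F=6) along a 4-gon: merge 4 vertices and 4 edges, delete both glued faces → V=13, E=26, F=15.
Attach a hexagonal bipyramid (V=8, E=18, F=12) along a 3-gon: merge 3 vertices and 3 edges, delete both glued faces → V=18, E=41, F=25.
Check: V − E + F = 18 − 41 + 25 = 2.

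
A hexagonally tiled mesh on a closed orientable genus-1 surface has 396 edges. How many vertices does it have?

χ = 2 − 2·1 = 0, and every face is a hexagon so 6F = 2E.
F = 2E/6 = 132. Then V = 0 + E − F = 0 + 396 − 132 = 264.

264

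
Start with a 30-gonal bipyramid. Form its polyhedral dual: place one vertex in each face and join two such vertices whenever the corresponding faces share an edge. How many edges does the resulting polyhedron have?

90

The base solid has V = 32, E = 90, F = 60.
The dual swaps V and F and preserves E: V′ = F = 60, E′ = E = 90, F′ = V = 32.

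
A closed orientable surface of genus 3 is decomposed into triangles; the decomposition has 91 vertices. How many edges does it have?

285

χ = 2 − 2·3 = -4, and every face is a triangle so 3F = 2E.
V − E + F = -4 with E = 3F/2 gives 91 − (3/2 − 1)·F = -4, so F = 190 and E = 285.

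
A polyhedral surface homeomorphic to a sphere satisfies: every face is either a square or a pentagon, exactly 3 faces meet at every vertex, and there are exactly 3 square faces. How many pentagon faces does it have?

Let x be the number of pentagons; then F = 3 + x.
Edge–face incidences: 2E = 4·3 + 5·x = 12 + 5x.
Every vertex has degree 3, so 3V = 2E.
Euler: V − E + F = 2 ⇒ (2E)/3 − E + (3 + x) = 2.
Multiply by 6: 2·(2E) − 3·(2E) + 6·(3 + x) = 12, i.e. 18 + 6x − (12 + 5x) = 12.
Collecting terms: x + 6 = 12, so x = 6.
Then 2E = 12 + 5·6 = 42, so E = 21, V = 2E/3 = 14, F = 3 + 6 = 9.

6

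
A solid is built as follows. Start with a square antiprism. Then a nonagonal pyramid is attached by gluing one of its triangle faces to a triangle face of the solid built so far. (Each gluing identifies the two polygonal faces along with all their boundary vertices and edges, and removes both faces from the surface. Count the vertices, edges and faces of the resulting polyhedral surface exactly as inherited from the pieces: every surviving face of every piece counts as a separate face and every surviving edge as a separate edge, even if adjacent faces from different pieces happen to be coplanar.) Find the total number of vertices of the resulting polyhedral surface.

15

A square antiprism: V=8, E=16, F=10.
Attach a nonagonal pyramid (V=10, E=18, F=10) along a 3-gon: merge 3 vertices and 3 edges, delete both glued faces → V=15, E=31, F=18.
Check: V − E + F = 15 − 31 + 18 = 2.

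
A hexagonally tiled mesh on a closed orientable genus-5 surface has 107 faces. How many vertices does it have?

χ = 2 − 2·5 = -8, and every face is a hexagon so 6F = 2E.
E = 6·107/2 = 321. Then V = -8 + E − F = -8 + 321 − 107 = 206.

206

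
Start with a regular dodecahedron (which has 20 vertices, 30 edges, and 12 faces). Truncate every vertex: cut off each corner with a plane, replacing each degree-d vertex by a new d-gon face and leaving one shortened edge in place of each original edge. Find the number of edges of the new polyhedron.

90

Truncation replaces each original edge-end by a new vertex, so V′ = 2E = 60.
Each original edge survives, and each old vertex of degree d contributes d new edges; summing degrees gives Σd = 2E, so E′ = E + 2E = 3E = 90.
Each original face survives and each original vertex becomes one new face: F′ = F + V = 32.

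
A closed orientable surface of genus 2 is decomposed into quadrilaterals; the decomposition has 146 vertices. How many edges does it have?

χ = 2 − 2·2 = -2, and every face is a square so 4F = 2E.
V − E + F = -2 with E = 4F/2 gives 146 − (4/2 − 1)·F = -2, so F = 148 and E = 296.

296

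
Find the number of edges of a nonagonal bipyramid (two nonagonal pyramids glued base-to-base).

27

A bipyramid over an n-gon has 2n triangular faces and n + 2 vertices: V = 9 + 2 = 11, E = 3·9 = 27, F = 2·9 = 18.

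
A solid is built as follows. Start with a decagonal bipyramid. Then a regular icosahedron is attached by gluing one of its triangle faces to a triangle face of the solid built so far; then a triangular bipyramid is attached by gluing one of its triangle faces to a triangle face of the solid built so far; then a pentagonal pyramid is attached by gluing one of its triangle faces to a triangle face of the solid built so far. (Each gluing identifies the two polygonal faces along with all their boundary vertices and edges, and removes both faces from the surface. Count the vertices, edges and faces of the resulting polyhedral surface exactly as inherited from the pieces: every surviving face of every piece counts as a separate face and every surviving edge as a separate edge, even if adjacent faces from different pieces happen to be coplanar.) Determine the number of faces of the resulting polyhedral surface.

46

A decagonal bipyramid: V=12, E=30, F=20.
Attach a regular icosahedron (V=12, E=30, F=20) along a 3-gon: merge 3 vertices and 3 edges, delete both glued faces → V=21, E=57, F=38.
Attach a triangular bipyramid (V=5, E=9, F=6) along a 3-gon: merge 3 vertices and 3 edges, delete both glued faces → V=23, E=63, F=42.
Attach a pentagonal pyramid (V=6, E=10, F=6) along a 3-gon: merge 3 vertices and 3 edges, delete both glued faces → V=26, E=70, F=46.
Check: V − E + F = 26 − 70 + 46 = 2.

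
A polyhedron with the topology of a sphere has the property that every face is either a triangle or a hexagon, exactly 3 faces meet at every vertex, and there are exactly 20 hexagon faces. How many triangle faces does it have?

Let x be the number of triangles; then F = 20 + x.
Edge–face incidences: 2E = 6·20 + 3·x = 120 + 3x.
Every vertex has degree 3, so 3V = 2E.
Euler: V − E + F = 2 ⇒ (2E)/3 − E + (20 + x) = 2.
Multiply by 6: 2·(2E) − 3·(2E) + 6·(20 + x) = 12, i.e. 120 + 6x − (120 + 3x) = 12.
Collecting terms: 3x = 12, so x = 4.
Then 2E = 120 + 3·4 = 132, so E = 66, V = 2E/3 = 44, F = 20 + 4 = 24.

4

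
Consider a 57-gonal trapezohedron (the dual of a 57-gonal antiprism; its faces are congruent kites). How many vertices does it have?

The n-trapezohedron (dual of the n-antiprism) has V = 2·57 + 2 = 116, E = 4·57 = 228, F = 2·57 = 114.

116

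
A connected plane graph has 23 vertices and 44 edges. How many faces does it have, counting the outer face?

Euler's formula for a connected plane graph: V − E + F = 2, so F = 2 − 23 + 44 = 23.

23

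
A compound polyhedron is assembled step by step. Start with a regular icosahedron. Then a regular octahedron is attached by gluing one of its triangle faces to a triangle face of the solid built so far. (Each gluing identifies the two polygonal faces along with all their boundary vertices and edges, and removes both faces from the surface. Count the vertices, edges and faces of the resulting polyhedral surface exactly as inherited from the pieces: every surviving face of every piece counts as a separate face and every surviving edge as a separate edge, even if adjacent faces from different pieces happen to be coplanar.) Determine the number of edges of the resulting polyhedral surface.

39

A regular icosahedron: V=12, E=30, F=20.
Attach a regular octahedron (V=6, E=12, F=8) along a 3-gon: merge 3 vertices and 3 edges, delete both glued faces → V=15, E=39, F=26.
Check: V − E + F = 15 − 39 + 26 = 2.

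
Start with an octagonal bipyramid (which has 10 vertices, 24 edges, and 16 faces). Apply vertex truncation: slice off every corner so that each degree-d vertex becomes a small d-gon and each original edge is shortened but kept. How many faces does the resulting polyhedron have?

Truncation replaces each original edge-end by a new vertex, so V′ = 2E = 48.
Each original edge survives, and each old vertex of degree d contributes d new edges; summing degrees gives Σd = 2E, so E′ = E + 2E = 3E = 72.
Each original face survives and each original vertex becomes one new face: F′ = F + V = 26.

26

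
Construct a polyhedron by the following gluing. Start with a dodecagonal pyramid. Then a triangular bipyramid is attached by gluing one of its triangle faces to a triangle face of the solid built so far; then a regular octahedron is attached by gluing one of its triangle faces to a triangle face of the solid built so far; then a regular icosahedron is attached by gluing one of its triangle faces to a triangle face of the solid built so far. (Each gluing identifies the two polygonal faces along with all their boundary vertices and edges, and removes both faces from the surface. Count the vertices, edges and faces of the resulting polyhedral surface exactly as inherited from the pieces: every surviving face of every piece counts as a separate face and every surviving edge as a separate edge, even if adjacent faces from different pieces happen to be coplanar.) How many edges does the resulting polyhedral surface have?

A dodecagonal pyramid: V=13, E=24, F=13.
Attach a triangular bipyramid (V=5, E=9, F=6) along a 3-gon: merge 3 vertices and 3 edges, delete both glued faces → V=15, E=30, F=17.
Attach a regular octahedron (V=6, E=12, F=8) along a 3-gon: merge 3 vertices and 3 edges, delete both glued faces → V=18, E=39, F=23.
Attach a regular icosahedron (V=12, E=30, F=20) along a 3-gon: merge 3 vertices and 3 edges, delete both glued faces → V=27, E=66, F=41.
Check: V − E + F = 27 − 66 + 41 = 2.

66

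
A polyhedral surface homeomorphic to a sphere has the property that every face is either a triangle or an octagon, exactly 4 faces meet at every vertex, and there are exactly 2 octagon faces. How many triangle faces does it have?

16

Let x be the number of triangles; then F = 2 + x.
Edge–face incidences: 2E = 8·2 + 3·x = 16 + 3x.
Every vertex has degree 4, so 4V = 2E.
Euler: V − E + F = 2 ⇒ (2E)/4 − E + (2 + x) = 2.
Multiply by 8: 2·(2E) − 4·(2E) + 8·(2 + x) = 16, i.e. 16 + 8x − 2·(16 + 3x) = 16.
Collecting terms: 2x − 16 = 16, so 2x = 32, so x = 16.
Then 2E = 16 + 3·16 = 64, so E = 32, V = 2E/4 = 16, F = 2 + 16 = 18.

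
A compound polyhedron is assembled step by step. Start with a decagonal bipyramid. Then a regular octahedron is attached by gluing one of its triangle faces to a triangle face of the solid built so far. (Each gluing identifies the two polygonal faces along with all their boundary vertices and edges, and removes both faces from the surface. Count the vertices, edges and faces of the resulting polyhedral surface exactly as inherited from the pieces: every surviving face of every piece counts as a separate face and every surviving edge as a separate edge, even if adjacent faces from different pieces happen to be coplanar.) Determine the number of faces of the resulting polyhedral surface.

26

A decagonal bipyramid: V=12, E=30, F=20.
Attach a regular octahedron (V=6, E=12, F=8) along a 3-gon: merge 3 vertices and 3 edges, delete both glued faces → V=15, E=39, F=26.
Check: V − E + F = 15 − 39 + 26 = 2.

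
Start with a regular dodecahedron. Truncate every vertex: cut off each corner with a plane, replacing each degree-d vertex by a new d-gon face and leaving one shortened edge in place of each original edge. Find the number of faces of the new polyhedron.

The base solid has V = 20, E = 30, F = 12.
Truncation replaces each original edge-end by a new vertex, so V′ = 2E = 60.
Each original edge survives, and each old vertex of degree d contributes d new edges; summing degrees gives Σd = 2E, so E′ = E + 2E = 3E = 90.
Each original face survives and each original vertex becomes one new face: F′ = F + V = 32.

32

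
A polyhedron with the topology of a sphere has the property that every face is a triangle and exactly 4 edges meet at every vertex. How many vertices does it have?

Each face has 3 edges and each edge borders two faces, so 2E = 3F.
Each vertex has degree 4, so 4V = 2E and hence V = 3F/4.
Euler: V − E + F = 2 ⇒ (3F/4) − (3F/2) + F = 2.
Multiply by 8: (6 − 12 + 8)F = 16, i.e. 2F = 16.
So F = 8, E = 3·8/2 = 12, V = 3·8/4 = 6.

6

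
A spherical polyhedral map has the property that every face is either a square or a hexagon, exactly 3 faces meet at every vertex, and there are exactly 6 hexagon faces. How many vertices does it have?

Let x be the number of squares; then F = 6 + x.
Edge–face incidences: 2E = 6·6 + 4·x = 36 + 4x.
Every vertex has degree 3, so 3V = 2E.
Euler: V − E + F = 2 ⇒ (2E)/3 − E + (6 + x) = 2.
Multiply by 6: 2·(2E) − 3·(2E) + 6·(6 + x) = 12, i.e. 36 + 6x − (36 + 4x) = 12.
Collecting terms: 2x = 12, so x = 6.
Then 2E = 36 + 4·6 = 60, so E = 30, V = 2E/3 = 20, F = 6 + 6 = 12.

20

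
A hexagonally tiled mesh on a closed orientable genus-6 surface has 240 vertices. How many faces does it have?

χ = 2 − 2·6 = -10, and every face is a hexagon so 6F = 2E.
V − E + F = -10 with E = 6F/2 gives 240 − (6/2 − 1)·F = -10, so F = 125 and E = 375.

125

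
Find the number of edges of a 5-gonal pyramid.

10

A pyramid on an n-gon base has one n-gon and n triangles: V = 5 + 1 = 6, E = 2·5 = 10, F = 5 + 1 = 6.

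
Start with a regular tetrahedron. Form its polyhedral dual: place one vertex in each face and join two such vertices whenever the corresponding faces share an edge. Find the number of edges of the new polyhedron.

The base solid has V = 4, E = 6, F = 4.
The dual swaps V and F and preserves E: V′ = F = 4, E′ = E = 6, F′ = V = 4.

6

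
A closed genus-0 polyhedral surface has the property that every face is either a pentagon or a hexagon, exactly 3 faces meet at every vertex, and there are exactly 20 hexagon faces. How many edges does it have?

Let x be the number of pentagons; then F = 20 + x.
Edge–face incidences: 2E = 6·20 + 5·x = 120 + 5x.
Every vertex has degree 3, so 3V = 2E.
Euler: V − E + F = 2 ⇒ (2E)/3 − E + (20 + x) = 2.
Multiply by 6: 2·(2E) − 3·(2E) + 6·(20 + x) = 12, i.e. 120 + 6x − (120 + 5x) = 12.
Collecting terms: x = 12.
Then 2E = 120 + 5·12 = 180, so E = 90, V = 2E/3 = 60, F = 20 + 12 = 32.

90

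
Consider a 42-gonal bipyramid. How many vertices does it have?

44

A bipyramid over an n-gon has 2n triangular faces and n + 2 vertices: V = 42 + 2 = 44, E = 3·42 = 126, F = 2·42 = 84.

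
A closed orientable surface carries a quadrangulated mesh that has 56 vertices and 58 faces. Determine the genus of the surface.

2

Every face is a square, so 2E = 4·58 = 232, giving E = 116.
χ = V − E + F = 56 − 116 + 58 = -2.
For a closed orientable surface χ = 2 − 2g, so g = (2 − (-2))/2 = 2.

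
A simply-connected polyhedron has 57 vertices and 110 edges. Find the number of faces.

55

Here V − E + F = 2.
F = 2 − V + E = 2 − 57 + 110 = 55.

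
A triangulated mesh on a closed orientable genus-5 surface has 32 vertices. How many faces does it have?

χ = 2 − 2·5 = -8, and every face is a triangle so 3F = 2E.
V − E + F = -8 with E = 3F/2 gives 32 − (3/2 − 1)·F = -8, so F = 80 and E = 120.

80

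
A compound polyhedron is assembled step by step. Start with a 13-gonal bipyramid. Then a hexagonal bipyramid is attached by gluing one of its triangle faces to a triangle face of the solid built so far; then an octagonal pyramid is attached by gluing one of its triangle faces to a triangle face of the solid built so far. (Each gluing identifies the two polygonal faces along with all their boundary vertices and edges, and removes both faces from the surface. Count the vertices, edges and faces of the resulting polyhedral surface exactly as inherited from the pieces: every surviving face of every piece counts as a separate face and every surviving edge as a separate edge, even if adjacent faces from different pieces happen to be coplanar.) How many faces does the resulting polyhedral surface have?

A 13-gonal bipyramid: V=15, E=39, F=26.
Attach a hexagonal bipyramid (V=8, E=18, F=12) along a 3-gon: merge 3 vertices and 3 edges, delete both glued faces → V=20, E=54, F=36.
Attach an octagonal pyramid (V=9, E=16, F=9) along a 3-gon: merge 3 vertices and 3 edges, delete both glued faces → V=26, E=67, F=43.
Check: V − E + F = 26 − 67 + 43 = 2.

43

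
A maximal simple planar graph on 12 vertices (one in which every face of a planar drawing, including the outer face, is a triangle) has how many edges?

30

In a plane triangulation 3F = 2E and V − E + F = 2, so E = 3V − 6 = 3·12 − 6 = 30.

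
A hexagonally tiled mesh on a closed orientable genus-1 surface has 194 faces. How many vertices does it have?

χ = 2 − 2·1 = 0, and every face is a hexagon so 6F = 2E.
E = 6·194/2 = 582. Then V = 0 + E − F = 0 + 582 − 194 = 388.

388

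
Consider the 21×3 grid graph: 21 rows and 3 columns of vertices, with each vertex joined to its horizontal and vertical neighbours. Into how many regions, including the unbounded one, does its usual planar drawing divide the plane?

The grid has V = 21·3 = 63 vertices and E = 21·2 + 3·20 = 102 edges.
F = 2 − V + E = 2 − 63 + 102 = 41.

41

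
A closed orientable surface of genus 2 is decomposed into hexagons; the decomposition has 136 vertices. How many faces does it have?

69

χ = 2 − 2·2 = -2, and every face is a hexagon so 6F = 2E.
V − E + F = -2 with E = 6F/2 gives 136 − (6/2 − 1)·F = -2, so F = 69 and E = 207.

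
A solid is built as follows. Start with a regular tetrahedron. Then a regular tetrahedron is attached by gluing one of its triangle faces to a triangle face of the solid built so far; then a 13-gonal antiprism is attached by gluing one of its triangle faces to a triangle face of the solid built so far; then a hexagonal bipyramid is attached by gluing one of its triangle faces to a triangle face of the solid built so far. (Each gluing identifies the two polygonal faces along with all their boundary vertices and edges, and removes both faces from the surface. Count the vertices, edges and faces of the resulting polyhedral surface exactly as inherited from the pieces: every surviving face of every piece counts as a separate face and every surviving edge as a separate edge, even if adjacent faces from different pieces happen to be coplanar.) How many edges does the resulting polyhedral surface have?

73

A regular tetrahedron: V=4, E=6, F=4.
Attach a regular tetrahedron (V=4, E=6, F=4) along a 3-gon: merge 3 vertices and 3 edges, delete both glued faces → V=5, E=9, F=6.
Attach a 13-gonal antiprism (V=26, E=52, F=28) along a 3-gon: merge 3 vertices and 3 edges, delete both glued faces → V=28, E=58, F=32.
Attach a hexagonal bipyramid (V=8, E=18, F=12) along a 3-gon: merge 3 vertices and 3 edges, delete both glued faces → V=33, E=73, F=42.
Check: V − E + F = 33 − 73 + 42 = 2.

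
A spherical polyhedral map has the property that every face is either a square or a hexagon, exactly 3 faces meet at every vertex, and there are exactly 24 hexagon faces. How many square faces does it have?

Let x be the number of squares; then F = 24 + x.
Edge–face incidences: 2E = 6·24 + 4·x = 144 + 4x.
Every vertex has degree 3, so 3V = 2E.
Euler: V − E + F = 2 ⇒ (2E)/3 − E + (24 + x) = 2.
Multiply by 6: 2·(2E) − 3·(2E) + 6·(24 + x) = 12, i.e. 144 + 6x − (144 + 4x) = 12.
Collecting terms: 2x = 12, so x = 6.
Then 2E = 144 + 4·6 = 168, so E = 84, V = 2E/3 = 56, F = 24 + 6 = 30.

6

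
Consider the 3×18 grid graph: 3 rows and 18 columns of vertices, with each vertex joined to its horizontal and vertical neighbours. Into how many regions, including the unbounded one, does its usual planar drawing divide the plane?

The grid has V = 3·18 = 54 vertices and E = 3·17 + 18·2 = 87 edges.
F = 2 − V + E = 2 − 54 + 87 = 35.

35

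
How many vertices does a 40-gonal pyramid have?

41

A pyramid on an n-gon base has one n-gon and n triangles: V = 40 + 1 = 41, E = 2·40 = 80, F = 40 + 1 = 41.
Check: V − E + F = 41 − 80 + 41 = 2.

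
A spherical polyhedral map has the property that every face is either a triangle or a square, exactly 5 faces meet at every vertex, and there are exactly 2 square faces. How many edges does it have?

40

Let x be the number of triangles; then F = 2 + x.
Edge–face incidences: 2E = 4·2 + 3·x = 8 + 3x.
Every vertex has degree 5, so 5V = 2E.
Euler: V − E + F = 2 ⇒ (2E)/5 − E + (2 + x) = 2.
Multiply by 10: 2·(2E) − 5·(2E) + 10·(2 + x) = 20, i.e. 20 + 10x − 3·(8 + 3x) = 20.
Collecting terms: x − 4 = 20, so x = 24.
Then 2E = 8 + 3·24 = 80, so E = 40, V = 2E/5 = 16, F = 2 + 24 = 26.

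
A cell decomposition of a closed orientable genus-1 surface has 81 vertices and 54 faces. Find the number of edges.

135

For a closed orientable surface of genus 1, χ = 2 − 2·1 = 0.
E = V + F − (0) = 81 + 54 − (0) = 135.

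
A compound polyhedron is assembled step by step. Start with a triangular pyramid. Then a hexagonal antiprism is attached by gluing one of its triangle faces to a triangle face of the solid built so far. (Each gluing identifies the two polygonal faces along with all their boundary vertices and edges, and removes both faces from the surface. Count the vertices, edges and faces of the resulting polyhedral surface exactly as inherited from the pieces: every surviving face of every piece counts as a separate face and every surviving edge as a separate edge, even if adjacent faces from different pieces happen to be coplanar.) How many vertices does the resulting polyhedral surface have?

13

A triangular pyramid: V=4, E=6, F=4.
Attach a hexagonal antiprism (V=12, E=24, F=14) along a 3-gon: merge 3 vertices and 3 edges, delete both glued faces → V=13, E=27, F=16.
Check: V − E + F = 13 − 27 + 16 = 2.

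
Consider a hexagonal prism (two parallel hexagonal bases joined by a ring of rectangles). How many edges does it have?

A prism on an n-gon has two n-gon bases and n rectangular sides: V = 2·6 = 12, E = 3·6 = 18, F = 6 + 2 = 8.

18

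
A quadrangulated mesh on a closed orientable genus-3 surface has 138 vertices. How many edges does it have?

χ = 2 − 2·3 = -4, and every face is a square so 4F = 2E.
V − E + F = -4 with E = 4F/2 gives 138 − (4/2 − 1)·F = -4, so F = 142 and E = 284.

284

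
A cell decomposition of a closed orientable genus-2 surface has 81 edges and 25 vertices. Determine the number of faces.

54

For a closed orientable surface of genus 2, χ = 2 − 2·2 = -2.
F = -2 − V + E = -2 − 25 + 81 = 54.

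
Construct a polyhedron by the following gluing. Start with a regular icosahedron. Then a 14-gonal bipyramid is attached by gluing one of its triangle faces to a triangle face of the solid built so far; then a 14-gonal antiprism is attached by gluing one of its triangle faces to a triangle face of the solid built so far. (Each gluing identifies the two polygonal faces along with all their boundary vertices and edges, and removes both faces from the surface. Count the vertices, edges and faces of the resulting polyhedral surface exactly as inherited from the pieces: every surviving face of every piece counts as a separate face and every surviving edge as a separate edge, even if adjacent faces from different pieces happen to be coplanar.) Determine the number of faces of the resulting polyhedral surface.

74

A regular icosahedron: V=12, E=30, F=20.
Attach a 14-gonal bipyramid (V=16, E=42, F=28) along a 3-gon: merge 3 vertices and 3 edges, delete both glued faces → V=25, E=69, F=46.
Attach a 14-gonal antiprism (V=28, E=56, F=30) along a 3-gon: merge 3 vertices and 3 edges, delete both glued faces → V=50, E=122, F=74.
Check: V − E + F = 50 − 122 + 74 = 2.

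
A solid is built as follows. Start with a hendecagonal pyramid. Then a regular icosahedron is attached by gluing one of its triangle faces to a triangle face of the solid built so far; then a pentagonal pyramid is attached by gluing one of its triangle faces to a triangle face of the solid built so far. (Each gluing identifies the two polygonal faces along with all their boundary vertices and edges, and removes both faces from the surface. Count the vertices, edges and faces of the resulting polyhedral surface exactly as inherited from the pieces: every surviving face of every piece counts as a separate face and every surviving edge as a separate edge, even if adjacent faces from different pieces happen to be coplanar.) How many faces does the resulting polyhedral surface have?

A hendecagonal pyramid: V=12, E=22, F=12.
Attach a regular icosahedron (V=12, E=30, F=20) along a 3-gon: merge 3 vertices and 3 edges, delete both glued faces → V=21, E=49, F=30.
Attach a pentagonal pyramid (V=6, E=10, F=6) along a 3-gon: merge 3 vertices and 3 edges, delete both glued faces → V=24, E=56, F=34.
Check: V − E + F = 24 − 56 + 34 = 2.

34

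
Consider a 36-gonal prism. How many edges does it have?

108

A prism on an n-gon has two n-gon bases and n rectangular sides: V = 2·36 = 72, E = 3·36 = 108, F = 36 + 2 = 38.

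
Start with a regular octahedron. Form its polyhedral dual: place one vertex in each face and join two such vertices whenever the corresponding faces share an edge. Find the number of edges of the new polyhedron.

The base solid has V = 6, E = 12, F = 8.
The dual swaps V and F and preserves E: V′ = F = 8, E′ = E = 12, F′ = V = 6.

12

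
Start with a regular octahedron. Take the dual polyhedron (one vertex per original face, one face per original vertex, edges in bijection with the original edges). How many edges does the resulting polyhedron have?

12

The base solid has V = 6, E = 12, F = 8.
The dual swaps V and F and preserves E: V′ = F = 8, E′ = E = 12, F′ = V = 6.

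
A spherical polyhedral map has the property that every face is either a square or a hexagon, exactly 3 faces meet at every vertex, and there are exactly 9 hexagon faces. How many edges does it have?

Let x be the number of squares; then F = 9 + x.
Edge–face incidences: 2E = 6·9 + 4·x = 54 + 4x.
Every vertex has degree 3, so 3V = 2E.
Euler: V − E + F = 2 ⇒ (2E)/3 − E + (9 + x) = 2.
Multiply by 6: 2·(2E) − 3·(2E) + 6·(9 + x) = 12, i.e. 54 + 6x − (54 + 4x) = 12.
Collecting terms: 2x = 12, so x = 6.
Then 2E = 54 + 4·6 = 78, so E = 39, V = 2E/3 = 26, F = 9 + 6 = 15.

39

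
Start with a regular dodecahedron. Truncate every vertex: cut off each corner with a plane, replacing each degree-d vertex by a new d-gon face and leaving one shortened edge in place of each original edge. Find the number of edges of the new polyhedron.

The base solid has V = 20, E = 30, F = 12.
Truncation replaces each original edge-end by a new vertex, so V′ = 2E = 60.
Each original edge survives, and each old vertex of degree d contributes d new edges; summing degrees gives Σd = 2E, so E′ = E + 2E = 3E = 90.
Each original face survives and each original vertex becomes one new face: F′ = F + V = 32.

90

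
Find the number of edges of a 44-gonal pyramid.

88

A pyramid on an n-gon base has one n-gon and n triangles: V = 44 + 1 = 45, E = 2·44 = 88, F = 44 + 1 = 45.
Check: V − E + F = 45 − 88 + 45 = 2.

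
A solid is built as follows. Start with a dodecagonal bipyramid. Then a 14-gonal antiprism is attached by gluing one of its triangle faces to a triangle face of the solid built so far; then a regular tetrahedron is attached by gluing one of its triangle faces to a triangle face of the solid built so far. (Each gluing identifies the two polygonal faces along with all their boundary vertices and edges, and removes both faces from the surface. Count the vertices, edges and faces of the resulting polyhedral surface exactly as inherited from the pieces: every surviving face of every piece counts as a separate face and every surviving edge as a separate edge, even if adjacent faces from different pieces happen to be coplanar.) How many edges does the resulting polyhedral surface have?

92

A dodecagonal bipyramid: V=14, E=36, F=24.
Attach a 14-gonal antiprism (V=28, E=56, F=30) along a 3-gon: merge 3 vertices and 3 edges, delete both glued faces → V=39, E=89, F=52.
Attach a regular tetrahedron (V=4, E=6, F=4) along a 3-gon: merge 3 vertices and 3 edges, delete both glued faces → V=40, E=92, F=54.
Check: V − E + F = 40 − 92 + 54 = 2.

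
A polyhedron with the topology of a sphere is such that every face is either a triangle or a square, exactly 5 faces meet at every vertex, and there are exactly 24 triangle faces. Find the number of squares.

2

Let x be the number of squares; then F = 24 + x.
Edge–face incidences: 2E = 3·24 + 4·x = 72 + 4x.
Every vertex has degree 5, so 5V = 2E.
Euler: V − E + F = 2 ⇒ (2E)/5 − E + (24 + x) = 2.
Multiply by 10: 2·(2E) − 5·(2E) + 10·(24 + x) = 20, i.e. 240 + 10x − 3·(72 + 4x) = 20.
Collecting terms: −2x + 24 = 20, so −2x = −4, so x = 2.
Then 2E = 72 + 4·2 = 80, so E = 40, V = 2E/5 = 16, F = 24 + 2 = 26.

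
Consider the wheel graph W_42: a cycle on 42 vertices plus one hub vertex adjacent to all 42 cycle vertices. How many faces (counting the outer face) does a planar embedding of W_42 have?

43

W_42 has V = 42 + 1 = 43 vertices and E = 2·42 = 84 edges.
By Euler's formula F = 2 − V + E = 2 − 43 + 84 = 43.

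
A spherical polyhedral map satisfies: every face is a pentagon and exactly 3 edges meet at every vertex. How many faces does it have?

12

Each face has 5 edges and each edge borders two faces, so 2E = 5F.
Each vertex has degree 3, so 3V = 2E and hence V = 5F/3.
Euler: V − E + F = 2 ⇒ (5F/3) − (5F/2) + F = 2.
Multiply by 6: (10 − 15 + 6)F = 12, i.e. 1F = 12.
So F = 12, E = 5·12/2 = 30, V = 5·12/3 = 20.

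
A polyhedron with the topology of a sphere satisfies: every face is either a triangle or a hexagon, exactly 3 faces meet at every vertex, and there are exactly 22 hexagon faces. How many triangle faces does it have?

4

Let x be the number of triangles; then F = 22 + x.
Edge–face incidences: 2E = 6·22 + 3·x = 132 + 3x.
Every vertex has degree 3, so 3V = 2E.
Euler: V − E + F = 2 ⇒ (2E)/3 − E + (22 + x) = 2.
Multiply by 6: 2·(2E) − 3·(2E) + 6·(22 + x) = 12, i.e. 132 + 6x − (132 + 3x) = 12.
Collecting terms: 3x = 12, so x = 4.
Then 2E = 132 + 3·4 = 144, so E = 72, V = 2E/3 = 48, F = 22 + 4 = 26.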